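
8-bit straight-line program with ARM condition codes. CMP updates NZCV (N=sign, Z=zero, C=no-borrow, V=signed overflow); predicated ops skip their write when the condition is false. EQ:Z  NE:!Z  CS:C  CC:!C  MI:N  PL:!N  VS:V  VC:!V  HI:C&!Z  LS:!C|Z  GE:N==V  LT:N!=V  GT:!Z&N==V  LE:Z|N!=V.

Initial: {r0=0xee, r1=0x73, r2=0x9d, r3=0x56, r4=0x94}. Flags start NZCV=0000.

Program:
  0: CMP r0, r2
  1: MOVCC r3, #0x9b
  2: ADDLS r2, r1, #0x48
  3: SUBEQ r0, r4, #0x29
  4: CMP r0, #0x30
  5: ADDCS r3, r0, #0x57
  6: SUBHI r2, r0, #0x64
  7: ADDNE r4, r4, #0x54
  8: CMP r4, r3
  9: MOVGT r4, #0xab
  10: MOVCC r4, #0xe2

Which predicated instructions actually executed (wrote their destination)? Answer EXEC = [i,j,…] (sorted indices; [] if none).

[0] flags=0010 → (cmp)
[1] flags=0010 CC?F → skip
[2] flags=0010 LS?F → skip
[3] flags=0010 EQ?F → skip
[4] flags=1010 → (cmp)
[5] flags=1010 CS?T → r3=0x45
[6] flags=1010 HI?T → r2=0x8a
[7] flags=1010 NE?T → r4=0xe8
[8] flags=1010 → (cmp)
[9] flags=1010 GT?F → skip
[10] flags=1010 CC?F → skip

EXEC = [5,6,7]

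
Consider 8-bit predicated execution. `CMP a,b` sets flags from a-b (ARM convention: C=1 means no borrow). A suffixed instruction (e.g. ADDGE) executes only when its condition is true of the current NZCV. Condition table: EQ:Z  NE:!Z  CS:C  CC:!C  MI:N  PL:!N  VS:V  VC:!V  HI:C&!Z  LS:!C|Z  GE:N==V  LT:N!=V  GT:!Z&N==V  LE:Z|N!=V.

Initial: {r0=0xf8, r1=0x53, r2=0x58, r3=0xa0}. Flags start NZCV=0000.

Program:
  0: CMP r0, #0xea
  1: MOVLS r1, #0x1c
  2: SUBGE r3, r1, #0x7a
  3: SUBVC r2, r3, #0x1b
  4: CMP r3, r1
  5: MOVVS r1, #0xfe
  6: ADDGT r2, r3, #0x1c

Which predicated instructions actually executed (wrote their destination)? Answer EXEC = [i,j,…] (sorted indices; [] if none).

0: ✓ CMP  NZCV=0010
1: · MOVLS
2: ✓ SUBGE  r3←0xd9
3: ✓ SUBVC  r2←0xbe
4: ✓ CMP  NZCV=1010
5: · MOVVS
6: · ADDGT

EXEC = [2,3]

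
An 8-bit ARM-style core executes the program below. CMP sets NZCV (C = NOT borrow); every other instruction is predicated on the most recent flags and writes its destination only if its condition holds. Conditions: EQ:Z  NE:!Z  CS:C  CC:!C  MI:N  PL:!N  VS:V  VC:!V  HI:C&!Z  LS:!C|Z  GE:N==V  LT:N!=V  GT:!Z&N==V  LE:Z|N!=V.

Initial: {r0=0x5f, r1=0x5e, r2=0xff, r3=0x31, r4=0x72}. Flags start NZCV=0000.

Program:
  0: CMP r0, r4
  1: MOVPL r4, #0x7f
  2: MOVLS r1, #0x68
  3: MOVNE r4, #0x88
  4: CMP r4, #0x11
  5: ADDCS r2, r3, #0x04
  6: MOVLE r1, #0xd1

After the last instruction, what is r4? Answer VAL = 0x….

VAL = 0x88

[0] flags=1000 → (cmp)
[1] flags=1000 PL?F → skip
[2] flags=1000 LS?T → r1=0x68
[3] flags=1000 NE?T → r4=0x88
[4] flags=0011 → (cmp)
[5] flags=0011 CS?T → r2=0x35
[6] flags=0011 LE?T → r1=0xd1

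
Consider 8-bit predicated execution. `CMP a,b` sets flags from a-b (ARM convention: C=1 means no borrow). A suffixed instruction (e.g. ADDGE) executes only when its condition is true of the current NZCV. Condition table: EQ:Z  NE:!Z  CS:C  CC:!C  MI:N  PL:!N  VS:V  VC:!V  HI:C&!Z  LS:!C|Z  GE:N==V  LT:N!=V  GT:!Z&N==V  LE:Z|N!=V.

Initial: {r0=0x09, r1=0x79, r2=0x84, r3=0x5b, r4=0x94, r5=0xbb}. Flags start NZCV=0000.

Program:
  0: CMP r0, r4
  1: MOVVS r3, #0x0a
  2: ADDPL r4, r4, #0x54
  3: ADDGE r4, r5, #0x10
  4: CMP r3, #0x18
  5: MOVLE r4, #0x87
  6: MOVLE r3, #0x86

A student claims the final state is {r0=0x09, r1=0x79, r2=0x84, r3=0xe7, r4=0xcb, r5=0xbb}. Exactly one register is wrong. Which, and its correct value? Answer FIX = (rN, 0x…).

FIX = (r3, 0x5b)

0: ✓ CMP  NZCV=0000
1: · MOVVS
2: ✓ ADDPL  r4←0xe8
3: ✓ ADDGE  r4←0xcb
4: ✓ CMP  NZCV=0010
5: · MOVLE
6: · MOVLE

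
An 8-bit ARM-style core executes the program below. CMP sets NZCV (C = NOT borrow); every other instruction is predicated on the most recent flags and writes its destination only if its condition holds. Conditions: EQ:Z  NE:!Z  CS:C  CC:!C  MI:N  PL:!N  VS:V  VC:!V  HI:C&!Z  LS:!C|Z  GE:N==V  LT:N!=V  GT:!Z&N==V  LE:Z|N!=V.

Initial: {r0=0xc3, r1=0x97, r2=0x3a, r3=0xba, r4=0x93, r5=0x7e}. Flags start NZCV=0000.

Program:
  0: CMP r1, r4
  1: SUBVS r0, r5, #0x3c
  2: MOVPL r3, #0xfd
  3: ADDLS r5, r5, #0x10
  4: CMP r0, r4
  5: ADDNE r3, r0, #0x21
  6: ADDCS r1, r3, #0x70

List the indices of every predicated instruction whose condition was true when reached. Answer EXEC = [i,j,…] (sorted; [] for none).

EXEC = [2,5,6]

0: ✓ CMP  NZCV=0010
1: · SUBVS
2: ✓ MOVPL  r3←0xfd
3: · ADDLS
4: ✓ CMP  NZCV=0010
5: ✓ ADDNE  r3←0xe4
6: ✓ ADDCS  r1←0x54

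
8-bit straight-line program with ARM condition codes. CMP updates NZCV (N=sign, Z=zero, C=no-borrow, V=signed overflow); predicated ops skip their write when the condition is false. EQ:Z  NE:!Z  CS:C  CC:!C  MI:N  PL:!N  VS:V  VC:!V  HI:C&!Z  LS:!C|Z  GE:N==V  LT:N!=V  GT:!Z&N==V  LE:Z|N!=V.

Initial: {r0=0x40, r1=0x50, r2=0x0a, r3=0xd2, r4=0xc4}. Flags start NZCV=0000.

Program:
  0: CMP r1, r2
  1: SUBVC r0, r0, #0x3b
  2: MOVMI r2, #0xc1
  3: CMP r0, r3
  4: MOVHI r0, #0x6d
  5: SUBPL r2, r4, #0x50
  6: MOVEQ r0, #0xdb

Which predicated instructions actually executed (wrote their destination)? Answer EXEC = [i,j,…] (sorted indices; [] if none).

0: ✓ CMP  NZCV=0010
1: ✓ SUBVC  r0←0x05
2: · MOVMI
3: ✓ CMP  NZCV=0000
4: · MOVHI
5: ✓ SUBPL  r2←0x74
6: · MOVEQ

EXEC = [1,5]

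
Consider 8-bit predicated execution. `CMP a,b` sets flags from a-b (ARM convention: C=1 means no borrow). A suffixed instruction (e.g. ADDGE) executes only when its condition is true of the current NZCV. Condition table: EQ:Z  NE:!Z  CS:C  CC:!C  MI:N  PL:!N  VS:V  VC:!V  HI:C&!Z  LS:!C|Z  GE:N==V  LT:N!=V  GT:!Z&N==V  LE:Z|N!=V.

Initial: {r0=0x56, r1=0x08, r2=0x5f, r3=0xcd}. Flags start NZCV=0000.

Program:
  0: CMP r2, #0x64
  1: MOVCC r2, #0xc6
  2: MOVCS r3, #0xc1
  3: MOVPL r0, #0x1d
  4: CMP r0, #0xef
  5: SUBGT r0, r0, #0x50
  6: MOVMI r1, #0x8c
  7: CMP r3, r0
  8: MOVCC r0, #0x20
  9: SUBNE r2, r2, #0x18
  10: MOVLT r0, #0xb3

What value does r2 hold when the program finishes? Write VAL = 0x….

VAL = 0xae

0: ✓ CMP  NZCV=1000
1: ✓ MOVCC  r2←0xc6
2: · MOVCS
3: · MOVPL
4: ✓ CMP  NZCV=0000
5: ✓ SUBGT  r0←0x06
6: · MOVMI
7: ✓ CMP  NZCV=1010
8: · MOVCC
9: ✓ SUBNE  r2←0xae
10: ✓ MOVLT  r0←0xb3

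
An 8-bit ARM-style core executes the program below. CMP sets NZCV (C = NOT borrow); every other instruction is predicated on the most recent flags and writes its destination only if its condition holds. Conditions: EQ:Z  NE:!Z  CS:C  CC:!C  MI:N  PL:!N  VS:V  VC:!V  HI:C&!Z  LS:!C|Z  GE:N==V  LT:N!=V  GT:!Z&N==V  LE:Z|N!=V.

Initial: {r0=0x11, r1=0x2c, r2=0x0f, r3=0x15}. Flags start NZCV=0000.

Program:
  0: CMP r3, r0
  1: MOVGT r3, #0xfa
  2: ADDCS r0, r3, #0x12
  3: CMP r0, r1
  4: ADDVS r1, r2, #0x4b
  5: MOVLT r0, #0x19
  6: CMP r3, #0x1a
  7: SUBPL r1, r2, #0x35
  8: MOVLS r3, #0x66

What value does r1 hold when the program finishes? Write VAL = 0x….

VAL = 0x2c

[0] flags=0010 → (cmp)
[1] flags=0010 GT?T → r3=0xfa
[2] flags=0010 CS?T → r0=0x0c
[3] flags=1000 → (cmp)
[4] flags=1000 VS?F → skip
[5] flags=1000 LT?T → r0=0x19
[6] flags=1010 → (cmp)
[7] flags=1010 PL?F → skip
[8] flags=1010 LS?F → skip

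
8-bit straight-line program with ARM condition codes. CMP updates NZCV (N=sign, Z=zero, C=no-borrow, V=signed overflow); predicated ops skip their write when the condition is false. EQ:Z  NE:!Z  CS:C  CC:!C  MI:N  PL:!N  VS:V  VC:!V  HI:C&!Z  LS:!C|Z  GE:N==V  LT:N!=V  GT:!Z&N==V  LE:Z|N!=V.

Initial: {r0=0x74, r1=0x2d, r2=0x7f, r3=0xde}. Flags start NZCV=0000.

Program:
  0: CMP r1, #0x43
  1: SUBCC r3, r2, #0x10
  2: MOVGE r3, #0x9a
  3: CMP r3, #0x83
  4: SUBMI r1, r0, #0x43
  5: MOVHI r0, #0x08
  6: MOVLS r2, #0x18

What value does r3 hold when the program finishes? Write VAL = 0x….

[0] flags=1000 → (cmp)
[1] flags=1000 CC?T → r3=0x6f
[2] flags=1000 GE?F → skip
[3] flags=1001 → (cmp)
[4] flags=1001 MI?T → r1=0x31
[5] flags=1001 HI?F → skip
[6] flags=1001 LS?T → r2=0x18

VAL = 0x6f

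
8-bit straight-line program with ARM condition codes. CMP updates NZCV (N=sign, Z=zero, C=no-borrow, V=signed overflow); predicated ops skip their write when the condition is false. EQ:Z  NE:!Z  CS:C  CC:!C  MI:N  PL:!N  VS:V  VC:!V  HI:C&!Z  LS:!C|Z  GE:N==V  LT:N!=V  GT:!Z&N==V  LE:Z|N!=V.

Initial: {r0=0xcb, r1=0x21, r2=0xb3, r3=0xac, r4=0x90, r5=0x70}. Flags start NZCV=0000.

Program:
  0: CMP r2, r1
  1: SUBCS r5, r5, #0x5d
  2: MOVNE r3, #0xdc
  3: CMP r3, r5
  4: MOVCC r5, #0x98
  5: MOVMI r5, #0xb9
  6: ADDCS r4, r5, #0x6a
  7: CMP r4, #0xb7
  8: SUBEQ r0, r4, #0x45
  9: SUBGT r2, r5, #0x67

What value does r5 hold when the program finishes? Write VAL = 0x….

VAL = 0xb9

0: ✓ CMP  NZCV=1010
1: ✓ SUBCS  r5←0x13
2: ✓ MOVNE  r3←0xdc
3: ✓ CMP  NZCV=1010
4: · MOVCC
5: ✓ MOVMI  r5←0xb9
6: ✓ ADDCS  r4←0x23
7: ✓ CMP  NZCV=0000
8: · SUBEQ
9: ✓ SUBGT  r2←0x52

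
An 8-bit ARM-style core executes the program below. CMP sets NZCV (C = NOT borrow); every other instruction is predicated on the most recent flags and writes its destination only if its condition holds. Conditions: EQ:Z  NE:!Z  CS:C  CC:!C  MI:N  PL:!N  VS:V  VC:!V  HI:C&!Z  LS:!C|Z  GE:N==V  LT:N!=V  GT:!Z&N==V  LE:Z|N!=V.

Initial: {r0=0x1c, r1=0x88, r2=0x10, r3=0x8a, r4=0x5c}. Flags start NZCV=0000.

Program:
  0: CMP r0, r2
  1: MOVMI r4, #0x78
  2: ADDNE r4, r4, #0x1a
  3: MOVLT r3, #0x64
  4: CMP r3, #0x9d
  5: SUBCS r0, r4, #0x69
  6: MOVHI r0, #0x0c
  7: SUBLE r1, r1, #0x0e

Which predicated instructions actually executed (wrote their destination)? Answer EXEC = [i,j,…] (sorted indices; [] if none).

EXEC = [2,7]

0: ✓ CMP  NZCV=0010
1: · MOVMI
2: ✓ ADDNE  r4←0x76
3: · MOVLT
4: ✓ CMP  NZCV=1000
5: · SUBCS
6: · MOVHI
7: ✓ SUBLE  r1←0x7a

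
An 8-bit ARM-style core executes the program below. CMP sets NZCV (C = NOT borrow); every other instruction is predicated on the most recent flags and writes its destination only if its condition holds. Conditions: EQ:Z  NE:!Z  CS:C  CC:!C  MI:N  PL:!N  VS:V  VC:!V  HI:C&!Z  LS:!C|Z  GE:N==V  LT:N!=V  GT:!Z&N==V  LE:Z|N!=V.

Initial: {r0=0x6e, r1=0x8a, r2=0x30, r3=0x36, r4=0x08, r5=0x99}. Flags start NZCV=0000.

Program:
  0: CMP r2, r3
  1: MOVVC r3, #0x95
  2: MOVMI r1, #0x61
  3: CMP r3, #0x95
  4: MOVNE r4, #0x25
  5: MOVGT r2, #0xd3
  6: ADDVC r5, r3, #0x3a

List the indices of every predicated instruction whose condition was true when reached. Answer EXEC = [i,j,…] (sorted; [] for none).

EXEC = [1,2,6]

0: ✓ CMP  NZCV=1000
1: ✓ MOVVC  r3←0x95
2: ✓ MOVMI  r1←0x61
3: ✓ CMP  NZCV=0110
4: · MOVNE
5: · MOVGT
6: ✓ ADDVC  r5←0xcf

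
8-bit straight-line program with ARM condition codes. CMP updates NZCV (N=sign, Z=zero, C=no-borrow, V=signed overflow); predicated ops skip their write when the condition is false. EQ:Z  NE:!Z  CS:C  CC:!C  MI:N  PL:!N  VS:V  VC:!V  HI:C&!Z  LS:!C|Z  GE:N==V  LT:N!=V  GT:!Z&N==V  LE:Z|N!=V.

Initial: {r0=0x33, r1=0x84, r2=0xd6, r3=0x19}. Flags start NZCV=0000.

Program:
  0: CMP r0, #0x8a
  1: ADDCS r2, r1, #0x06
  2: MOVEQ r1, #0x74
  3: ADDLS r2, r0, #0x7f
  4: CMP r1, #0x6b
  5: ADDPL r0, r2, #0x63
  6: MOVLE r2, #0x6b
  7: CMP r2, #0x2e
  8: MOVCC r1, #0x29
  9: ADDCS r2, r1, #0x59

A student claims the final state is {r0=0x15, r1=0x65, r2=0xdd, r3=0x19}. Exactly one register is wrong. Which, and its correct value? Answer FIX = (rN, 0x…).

[0] flags=1001 → (cmp)
[1] flags=1001 CS?F → skip
[2] flags=1001 EQ?F → skip
[3] flags=1001 LS?T → r2=0xb2
[4] flags=0011 → (cmp)
[5] flags=0011 PL?T → r0=0x15
[6] flags=0011 LE?T → r2=0x6b
[7] flags=0010 → (cmp)
[8] flags=0010 CC?F → skip
[9] flags=0010 CS?T → r2=0xdd

FIX = (r1, 0x84)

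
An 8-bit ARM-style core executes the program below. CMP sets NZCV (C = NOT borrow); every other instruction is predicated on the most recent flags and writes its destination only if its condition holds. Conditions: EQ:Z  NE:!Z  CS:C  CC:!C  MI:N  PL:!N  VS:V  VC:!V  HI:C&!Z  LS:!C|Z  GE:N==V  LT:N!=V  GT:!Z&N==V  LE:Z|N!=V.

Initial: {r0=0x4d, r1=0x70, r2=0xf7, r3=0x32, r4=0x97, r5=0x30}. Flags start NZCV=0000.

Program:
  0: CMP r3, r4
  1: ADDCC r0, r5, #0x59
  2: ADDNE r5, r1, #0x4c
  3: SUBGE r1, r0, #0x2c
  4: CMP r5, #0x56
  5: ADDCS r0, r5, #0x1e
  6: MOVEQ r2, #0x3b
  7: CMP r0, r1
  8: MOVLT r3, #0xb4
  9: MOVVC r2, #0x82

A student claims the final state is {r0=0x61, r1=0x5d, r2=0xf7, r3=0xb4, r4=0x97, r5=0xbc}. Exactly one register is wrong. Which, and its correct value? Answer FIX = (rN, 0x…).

[0] flags=1001 → (cmp)
[1] flags=1001 CC?T → r0=0x89
[2] flags=1001 NE?T → r5=0xbc
[3] flags=1001 GE?T → r1=0x5d
[4] flags=0011 → (cmp)
[5] flags=0011 CS?T → r0=0xda
[6] flags=0011 EQ?F → skip
[7] flags=0011 → (cmp)
[8] flags=0011 LT?T → r3=0xb4
[9] flags=0011 VC?F → skip

FIX = (r0, 0xda)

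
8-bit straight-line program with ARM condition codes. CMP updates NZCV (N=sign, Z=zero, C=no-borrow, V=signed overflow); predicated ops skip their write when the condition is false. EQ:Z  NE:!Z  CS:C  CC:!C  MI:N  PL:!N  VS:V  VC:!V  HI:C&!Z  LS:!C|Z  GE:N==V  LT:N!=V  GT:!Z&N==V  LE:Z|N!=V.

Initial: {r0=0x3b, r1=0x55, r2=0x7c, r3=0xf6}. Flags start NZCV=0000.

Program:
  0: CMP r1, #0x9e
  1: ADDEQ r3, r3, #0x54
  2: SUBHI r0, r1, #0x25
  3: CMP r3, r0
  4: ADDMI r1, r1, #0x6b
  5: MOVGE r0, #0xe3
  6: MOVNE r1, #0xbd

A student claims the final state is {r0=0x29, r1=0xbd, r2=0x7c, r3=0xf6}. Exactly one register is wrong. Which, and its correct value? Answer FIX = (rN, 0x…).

FIX = (r0, 0x3b)

0: ✓ CMP  NZCV=1001
1: · ADDEQ
2: · SUBHI
3: ✓ CMP  NZCV=1010
4: ✓ ADDMI  r1←0xc0
5: · MOVGE
6: ✓ MOVNE  r1←0xbd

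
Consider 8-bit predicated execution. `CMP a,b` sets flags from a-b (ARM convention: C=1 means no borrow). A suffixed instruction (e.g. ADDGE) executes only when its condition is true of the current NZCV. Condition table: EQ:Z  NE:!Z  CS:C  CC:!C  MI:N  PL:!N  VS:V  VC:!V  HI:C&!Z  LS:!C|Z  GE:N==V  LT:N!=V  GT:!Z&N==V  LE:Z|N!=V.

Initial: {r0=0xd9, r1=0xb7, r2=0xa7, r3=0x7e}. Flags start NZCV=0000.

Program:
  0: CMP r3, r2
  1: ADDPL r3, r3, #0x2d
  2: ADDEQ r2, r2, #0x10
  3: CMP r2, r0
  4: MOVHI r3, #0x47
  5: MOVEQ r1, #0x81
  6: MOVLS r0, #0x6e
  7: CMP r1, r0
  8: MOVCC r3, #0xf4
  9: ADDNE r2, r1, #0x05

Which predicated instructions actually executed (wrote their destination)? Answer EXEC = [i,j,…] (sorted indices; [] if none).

[0] flags=1001 → (cmp)
[1] flags=1001 PL?F → skip
[2] flags=1001 EQ?F → skip
[3] flags=1000 → (cmp)
[4] flags=1000 HI?F → skip
[5] flags=1000 EQ?F → skip
[6] flags=1000 LS?T → r0=0x6e
[7] flags=0011 → (cmp)
[8] flags=0011 CC?F → skip
[9] flags=0011 NE?T → r2=0xbc

EXEC = [6,9]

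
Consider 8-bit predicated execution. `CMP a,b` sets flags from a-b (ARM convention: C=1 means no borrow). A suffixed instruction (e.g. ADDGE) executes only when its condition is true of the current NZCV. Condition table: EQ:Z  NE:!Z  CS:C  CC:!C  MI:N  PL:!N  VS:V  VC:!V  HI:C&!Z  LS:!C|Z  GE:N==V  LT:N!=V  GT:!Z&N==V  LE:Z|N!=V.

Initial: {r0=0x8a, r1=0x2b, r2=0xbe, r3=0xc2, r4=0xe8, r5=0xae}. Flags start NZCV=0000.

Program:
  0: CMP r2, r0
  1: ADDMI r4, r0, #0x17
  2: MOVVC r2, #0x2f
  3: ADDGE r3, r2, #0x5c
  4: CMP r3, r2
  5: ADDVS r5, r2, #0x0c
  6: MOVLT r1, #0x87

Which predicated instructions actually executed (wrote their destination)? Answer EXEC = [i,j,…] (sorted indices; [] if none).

0: ✓ CMP  NZCV=0010
1: · ADDMI
2: ✓ MOVVC  r2←0x2f
3: ✓ ADDGE  r3←0x8b
4: ✓ CMP  NZCV=0011
5: ✓ ADDVS  r5←0x3b
6: ✓ MOVLT  r1←0x87

EXEC = [2,3,5,6]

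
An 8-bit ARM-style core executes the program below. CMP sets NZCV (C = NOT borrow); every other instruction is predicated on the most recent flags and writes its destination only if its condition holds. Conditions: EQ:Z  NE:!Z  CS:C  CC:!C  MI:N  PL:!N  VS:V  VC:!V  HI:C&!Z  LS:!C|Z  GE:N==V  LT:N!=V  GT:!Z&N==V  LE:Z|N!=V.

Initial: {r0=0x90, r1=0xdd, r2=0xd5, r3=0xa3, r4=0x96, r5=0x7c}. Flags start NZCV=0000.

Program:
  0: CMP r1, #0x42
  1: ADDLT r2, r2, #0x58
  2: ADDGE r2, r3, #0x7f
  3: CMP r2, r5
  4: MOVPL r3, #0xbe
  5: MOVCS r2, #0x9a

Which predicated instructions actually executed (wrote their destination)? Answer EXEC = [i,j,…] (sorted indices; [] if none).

0: ✓ CMP  NZCV=1010
1: ✓ ADDLT  r2←0x2d
2: · ADDGE
3: ✓ CMP  NZCV=1000
4: · MOVPL
5: · MOVCS

EXEC = [1]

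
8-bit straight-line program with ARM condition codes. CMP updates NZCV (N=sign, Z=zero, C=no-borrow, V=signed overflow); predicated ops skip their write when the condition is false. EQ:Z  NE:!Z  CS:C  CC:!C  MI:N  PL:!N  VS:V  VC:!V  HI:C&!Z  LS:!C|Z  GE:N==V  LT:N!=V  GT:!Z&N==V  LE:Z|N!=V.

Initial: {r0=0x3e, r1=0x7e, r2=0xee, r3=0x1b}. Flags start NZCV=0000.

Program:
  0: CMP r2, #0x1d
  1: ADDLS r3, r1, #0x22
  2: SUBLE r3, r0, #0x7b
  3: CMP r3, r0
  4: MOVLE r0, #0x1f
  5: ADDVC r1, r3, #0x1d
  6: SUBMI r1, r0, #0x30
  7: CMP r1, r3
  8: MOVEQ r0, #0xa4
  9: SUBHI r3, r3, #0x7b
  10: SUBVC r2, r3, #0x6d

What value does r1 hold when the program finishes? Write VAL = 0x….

0: ✓ CMP  NZCV=1010
1: · ADDLS
2: ✓ SUBLE  r3←0xc3
3: ✓ CMP  NZCV=1010
4: ✓ MOVLE  r0←0x1f
5: ✓ ADDVC  r1←0xe0
6: ✓ SUBMI  r1←0xef
7: ✓ CMP  NZCV=0010
8: · MOVEQ
9: ✓ SUBHI  r3←0x48
10: ✓ SUBVC  r2←0xdb

VAL = 0xef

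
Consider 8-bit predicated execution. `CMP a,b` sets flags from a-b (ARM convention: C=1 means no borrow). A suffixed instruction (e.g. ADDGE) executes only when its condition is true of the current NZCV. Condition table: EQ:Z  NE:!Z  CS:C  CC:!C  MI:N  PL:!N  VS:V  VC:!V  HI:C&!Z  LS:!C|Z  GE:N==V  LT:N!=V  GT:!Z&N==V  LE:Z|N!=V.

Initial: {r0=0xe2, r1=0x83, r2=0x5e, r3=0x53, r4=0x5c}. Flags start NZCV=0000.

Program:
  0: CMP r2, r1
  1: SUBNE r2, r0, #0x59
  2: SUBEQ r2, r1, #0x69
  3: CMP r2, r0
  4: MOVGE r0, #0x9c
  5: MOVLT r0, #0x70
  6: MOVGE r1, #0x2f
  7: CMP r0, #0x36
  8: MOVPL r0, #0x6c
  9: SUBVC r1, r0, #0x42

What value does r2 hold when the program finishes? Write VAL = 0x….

[0] flags=1001 → (cmp)
[1] flags=1001 NE?T → r2=0x89
[2] flags=1001 EQ?F → skip
[3] flags=1000 → (cmp)
[4] flags=1000 GE?F → skip
[5] flags=1000 LT?T → r0=0x70
[6] flags=1000 GE?F → skip
[7] flags=0010 → (cmp)
[8] flags=0010 PL?T → r0=0x6c
[9] flags=0010 VC?T → r1=0x2a

VAL = 0x89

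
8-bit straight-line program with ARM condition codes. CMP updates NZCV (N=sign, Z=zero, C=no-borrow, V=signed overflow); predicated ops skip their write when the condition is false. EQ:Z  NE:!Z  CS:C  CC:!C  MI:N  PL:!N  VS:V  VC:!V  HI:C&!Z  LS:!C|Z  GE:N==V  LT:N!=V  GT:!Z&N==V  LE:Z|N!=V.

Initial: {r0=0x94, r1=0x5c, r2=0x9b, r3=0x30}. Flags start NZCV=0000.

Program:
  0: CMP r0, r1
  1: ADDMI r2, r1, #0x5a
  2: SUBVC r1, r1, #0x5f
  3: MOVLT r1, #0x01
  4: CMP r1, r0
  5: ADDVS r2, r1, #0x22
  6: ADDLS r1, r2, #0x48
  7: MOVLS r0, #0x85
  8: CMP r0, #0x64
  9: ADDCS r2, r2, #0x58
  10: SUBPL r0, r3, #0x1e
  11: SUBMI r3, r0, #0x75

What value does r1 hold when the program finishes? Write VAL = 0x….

VAL = 0xe3

[0] flags=0011 → (cmp)
[1] flags=0011 MI?F → skip
[2] flags=0011 VC?F → skip
[3] flags=0011 LT?T → r1=0x01
[4] flags=0000 → (cmp)
[5] flags=0000 VS?F → skip
[6] flags=0000 LS?T → r1=0xe3
[7] flags=0000 LS?T → r0=0x85
[8] flags=0011 → (cmp)
[9] flags=0011 CS?T → r2=0xf3
[10] flags=0011 PL?T → r0=0x12
[11] flags=0011 MI?F → skip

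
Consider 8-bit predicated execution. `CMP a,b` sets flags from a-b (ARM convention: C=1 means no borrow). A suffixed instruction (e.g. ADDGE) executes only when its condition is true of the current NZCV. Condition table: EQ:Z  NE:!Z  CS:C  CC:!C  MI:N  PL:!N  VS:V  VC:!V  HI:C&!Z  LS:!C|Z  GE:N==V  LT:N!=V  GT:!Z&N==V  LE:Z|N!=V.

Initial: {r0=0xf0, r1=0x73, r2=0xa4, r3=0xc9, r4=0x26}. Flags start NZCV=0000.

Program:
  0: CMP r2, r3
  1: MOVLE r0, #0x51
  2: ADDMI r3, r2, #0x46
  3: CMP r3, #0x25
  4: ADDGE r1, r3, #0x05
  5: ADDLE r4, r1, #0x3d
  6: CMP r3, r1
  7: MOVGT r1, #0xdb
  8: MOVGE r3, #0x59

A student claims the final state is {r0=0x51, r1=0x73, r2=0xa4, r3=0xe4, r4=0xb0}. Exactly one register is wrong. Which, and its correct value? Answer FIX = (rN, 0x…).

0: ✓ CMP  NZCV=1000
1: ✓ MOVLE  r0←0x51
2: ✓ ADDMI  r3←0xea
3: ✓ CMP  NZCV=1010
4: · ADDGE
5: ✓ ADDLE  r4←0xb0
6: ✓ CMP  NZCV=0011
7: · MOVGT
8: · MOVGE

FIX = (r3, 0xea)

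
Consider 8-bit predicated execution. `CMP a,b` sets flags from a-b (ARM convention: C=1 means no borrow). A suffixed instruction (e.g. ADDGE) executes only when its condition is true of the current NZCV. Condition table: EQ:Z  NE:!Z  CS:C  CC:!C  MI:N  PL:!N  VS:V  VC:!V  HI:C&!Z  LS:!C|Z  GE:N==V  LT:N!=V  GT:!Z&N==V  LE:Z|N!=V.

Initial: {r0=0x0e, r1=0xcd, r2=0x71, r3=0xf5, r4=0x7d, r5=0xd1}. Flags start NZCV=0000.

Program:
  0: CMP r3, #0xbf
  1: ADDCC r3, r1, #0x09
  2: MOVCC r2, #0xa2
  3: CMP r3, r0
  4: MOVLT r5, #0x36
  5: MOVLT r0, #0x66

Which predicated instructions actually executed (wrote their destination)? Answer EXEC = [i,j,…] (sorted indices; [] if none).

0: ✓ CMP  NZCV=0010
1: · ADDCC
2: · MOVCC
3: ✓ CMP  NZCV=1010
4: ✓ MOVLT  r5←0x36
5: ✓ MOVLT  r0←0x66

EXEC = [4,5]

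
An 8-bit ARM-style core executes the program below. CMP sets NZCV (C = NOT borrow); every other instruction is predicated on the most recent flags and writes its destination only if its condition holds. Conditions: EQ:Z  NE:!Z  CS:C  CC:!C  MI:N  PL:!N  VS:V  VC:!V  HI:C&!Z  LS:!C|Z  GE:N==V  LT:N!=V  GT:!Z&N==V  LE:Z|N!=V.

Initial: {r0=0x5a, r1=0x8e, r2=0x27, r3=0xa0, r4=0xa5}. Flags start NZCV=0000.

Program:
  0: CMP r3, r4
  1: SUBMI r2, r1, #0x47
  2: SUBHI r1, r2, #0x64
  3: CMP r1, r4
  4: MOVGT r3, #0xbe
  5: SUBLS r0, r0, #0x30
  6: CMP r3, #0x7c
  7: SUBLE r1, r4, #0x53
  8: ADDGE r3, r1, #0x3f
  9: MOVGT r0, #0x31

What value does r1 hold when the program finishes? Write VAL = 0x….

VAL = 0x52

[0] flags=1000 → (cmp)
[1] flags=1000 MI?T → r2=0x47
[2] flags=1000 HI?F → skip
[3] flags=1000 → (cmp)
[4] flags=1000 GT?F → skip
[5] flags=1000 LS?T → r0=0x2a
[6] flags=0011 → (cmp)
[7] flags=0011 LE?T → r1=0x52
[8] flags=0011 GE?F → skip
[9] flags=0011 GT?F → skip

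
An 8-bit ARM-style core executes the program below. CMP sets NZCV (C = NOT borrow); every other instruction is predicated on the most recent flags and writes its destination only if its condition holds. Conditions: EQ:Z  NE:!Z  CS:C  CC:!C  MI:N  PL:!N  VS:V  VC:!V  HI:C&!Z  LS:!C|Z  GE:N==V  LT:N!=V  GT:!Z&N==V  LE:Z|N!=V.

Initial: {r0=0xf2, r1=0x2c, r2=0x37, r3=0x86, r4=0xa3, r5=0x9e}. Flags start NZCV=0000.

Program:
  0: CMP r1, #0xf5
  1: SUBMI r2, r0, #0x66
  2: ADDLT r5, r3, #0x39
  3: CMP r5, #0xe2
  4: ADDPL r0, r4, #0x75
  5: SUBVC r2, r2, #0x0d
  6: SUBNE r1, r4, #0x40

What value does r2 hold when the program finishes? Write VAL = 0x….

VAL = 0x2a

[0] flags=0000 → (cmp)
[1] flags=0000 MI?F → skip
[2] flags=0000 LT?F → skip
[3] flags=1000 → (cmp)
[4] flags=1000 PL?F → skip
[5] flags=1000 VC?T → r2=0x2a
[6] flags=1000 NE?T → r1=0x63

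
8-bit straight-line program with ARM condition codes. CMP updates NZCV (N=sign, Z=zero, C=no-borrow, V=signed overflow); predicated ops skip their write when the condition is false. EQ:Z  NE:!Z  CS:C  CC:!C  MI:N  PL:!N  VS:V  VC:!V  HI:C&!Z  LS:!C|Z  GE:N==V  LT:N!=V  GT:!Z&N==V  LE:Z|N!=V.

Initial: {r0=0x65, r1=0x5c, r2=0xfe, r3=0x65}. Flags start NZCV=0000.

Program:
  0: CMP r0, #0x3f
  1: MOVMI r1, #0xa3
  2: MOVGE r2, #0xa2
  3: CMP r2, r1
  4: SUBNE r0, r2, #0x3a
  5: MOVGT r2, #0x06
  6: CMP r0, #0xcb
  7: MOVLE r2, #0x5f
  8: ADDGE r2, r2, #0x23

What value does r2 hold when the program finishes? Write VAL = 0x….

0: ✓ CMP  NZCV=0010
1: · MOVMI
2: ✓ MOVGE  r2←0xa2
3: ✓ CMP  NZCV=0011
4: ✓ SUBNE  r0←0x68
5: · MOVGT
6: ✓ CMP  NZCV=1001
7: · MOVLE
8: ✓ ADDGE  r2←0xc5

VAL = 0xc5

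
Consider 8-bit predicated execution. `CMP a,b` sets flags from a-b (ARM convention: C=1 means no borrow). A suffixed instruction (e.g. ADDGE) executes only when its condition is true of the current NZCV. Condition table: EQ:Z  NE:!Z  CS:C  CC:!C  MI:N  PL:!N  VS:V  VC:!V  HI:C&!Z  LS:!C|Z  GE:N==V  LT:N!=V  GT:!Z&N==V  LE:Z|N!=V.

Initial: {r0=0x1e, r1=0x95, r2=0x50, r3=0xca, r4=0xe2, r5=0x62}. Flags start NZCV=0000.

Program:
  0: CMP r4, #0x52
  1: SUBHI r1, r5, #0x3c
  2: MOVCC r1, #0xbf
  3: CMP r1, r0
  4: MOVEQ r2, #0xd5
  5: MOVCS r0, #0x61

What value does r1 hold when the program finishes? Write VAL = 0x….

0: ✓ CMP  NZCV=1010
1: ✓ SUBHI  r1←0x26
2: · MOVCC
3: ✓ CMP  NZCV=0010
4: · MOVEQ
5: ✓ MOVCS  r0←0x61

VAL = 0x26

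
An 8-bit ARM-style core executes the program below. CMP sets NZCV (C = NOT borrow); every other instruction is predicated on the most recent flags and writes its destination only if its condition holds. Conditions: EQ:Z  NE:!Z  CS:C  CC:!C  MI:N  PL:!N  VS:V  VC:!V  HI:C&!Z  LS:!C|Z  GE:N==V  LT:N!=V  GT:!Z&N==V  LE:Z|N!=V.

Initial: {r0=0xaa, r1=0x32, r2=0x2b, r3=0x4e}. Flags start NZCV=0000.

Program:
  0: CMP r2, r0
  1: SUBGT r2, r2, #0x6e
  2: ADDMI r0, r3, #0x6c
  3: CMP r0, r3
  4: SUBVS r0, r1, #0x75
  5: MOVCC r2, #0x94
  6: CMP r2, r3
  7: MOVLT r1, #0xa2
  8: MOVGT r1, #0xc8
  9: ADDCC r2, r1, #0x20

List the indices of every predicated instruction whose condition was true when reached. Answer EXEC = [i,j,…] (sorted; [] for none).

0: ✓ CMP  NZCV=1001
1: ✓ SUBGT  r2←0xbd
2: ✓ ADDMI  r0←0xba
3: ✓ CMP  NZCV=0011
4: ✓ SUBVS  r0←0xbd
5: · MOVCC
6: ✓ CMP  NZCV=0011
7: ✓ MOVLT  r1←0xa2
8: · MOVGT
9: · ADDCC

EXEC = [1,2,4,7]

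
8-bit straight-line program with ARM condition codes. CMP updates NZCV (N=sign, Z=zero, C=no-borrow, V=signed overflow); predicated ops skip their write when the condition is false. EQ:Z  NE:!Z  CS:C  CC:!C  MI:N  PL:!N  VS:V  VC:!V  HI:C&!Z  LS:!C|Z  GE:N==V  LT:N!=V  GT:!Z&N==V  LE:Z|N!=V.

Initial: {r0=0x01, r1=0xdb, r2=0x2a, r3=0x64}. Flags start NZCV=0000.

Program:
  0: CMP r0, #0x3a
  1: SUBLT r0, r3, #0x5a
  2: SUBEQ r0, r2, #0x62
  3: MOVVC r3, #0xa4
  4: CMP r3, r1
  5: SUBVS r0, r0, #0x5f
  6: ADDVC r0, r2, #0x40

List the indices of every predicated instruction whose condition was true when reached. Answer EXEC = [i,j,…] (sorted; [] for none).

[0] flags=1000 → (cmp)
[1] flags=1000 LT?T → r0=0x0a
[2] flags=1000 EQ?F → skip
[3] flags=1000 VC?T → r3=0xa4
[4] flags=1000 → (cmp)
[5] flags=1000 VS?F → skip
[6] flags=1000 VC?T → r0=0x6a

EXEC = [1,3,6]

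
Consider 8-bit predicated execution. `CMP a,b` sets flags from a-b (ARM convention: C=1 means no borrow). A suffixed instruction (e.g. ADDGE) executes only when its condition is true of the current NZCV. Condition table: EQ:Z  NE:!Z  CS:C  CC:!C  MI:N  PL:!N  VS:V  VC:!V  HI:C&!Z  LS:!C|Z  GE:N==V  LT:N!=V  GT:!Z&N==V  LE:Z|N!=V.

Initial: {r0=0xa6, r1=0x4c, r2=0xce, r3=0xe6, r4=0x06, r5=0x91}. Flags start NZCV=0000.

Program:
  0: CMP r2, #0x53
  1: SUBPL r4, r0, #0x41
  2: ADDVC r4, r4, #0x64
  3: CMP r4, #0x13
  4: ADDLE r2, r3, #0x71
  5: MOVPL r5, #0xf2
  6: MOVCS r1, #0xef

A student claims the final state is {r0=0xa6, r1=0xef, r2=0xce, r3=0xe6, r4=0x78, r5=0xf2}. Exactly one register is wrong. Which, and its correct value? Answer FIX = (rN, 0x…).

FIX = (r4, 0x65)

[0] flags=0011 → (cmp)
[1] flags=0011 PL?T → r4=0x65
[2] flags=0011 VC?F → skip
[3] flags=0010 → (cmp)
[4] flags=0010 LE?F → skip
[5] flags=0010 PL?T → r5=0xf2
[6] flags=0010 CS?T → r1=0xef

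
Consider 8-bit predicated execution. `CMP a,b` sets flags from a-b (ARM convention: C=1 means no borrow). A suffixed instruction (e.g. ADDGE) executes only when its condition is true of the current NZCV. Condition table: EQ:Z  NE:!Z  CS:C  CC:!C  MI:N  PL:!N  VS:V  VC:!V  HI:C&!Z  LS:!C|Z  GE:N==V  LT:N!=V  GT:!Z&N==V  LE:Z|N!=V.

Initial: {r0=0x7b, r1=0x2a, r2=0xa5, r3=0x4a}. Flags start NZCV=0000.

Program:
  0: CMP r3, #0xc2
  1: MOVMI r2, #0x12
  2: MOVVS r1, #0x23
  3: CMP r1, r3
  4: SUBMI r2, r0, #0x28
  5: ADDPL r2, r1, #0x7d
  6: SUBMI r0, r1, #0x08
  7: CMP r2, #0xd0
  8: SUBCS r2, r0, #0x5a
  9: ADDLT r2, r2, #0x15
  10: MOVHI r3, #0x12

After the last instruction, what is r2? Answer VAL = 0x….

VAL = 0x53

[0] flags=1001 → (cmp)
[1] flags=1001 MI?T → r2=0x12
[2] flags=1001 VS?T → r1=0x23
[3] flags=1000 → (cmp)
[4] flags=1000 MI?T → r2=0x53
[5] flags=1000 PL?F → skip
[6] flags=1000 MI?T → r0=0x1b
[7] flags=1001 → (cmp)
[8] flags=1001 CS?F → skip
[9] flags=1001 LT?F → skip
[10] flags=1001 HI?F → skip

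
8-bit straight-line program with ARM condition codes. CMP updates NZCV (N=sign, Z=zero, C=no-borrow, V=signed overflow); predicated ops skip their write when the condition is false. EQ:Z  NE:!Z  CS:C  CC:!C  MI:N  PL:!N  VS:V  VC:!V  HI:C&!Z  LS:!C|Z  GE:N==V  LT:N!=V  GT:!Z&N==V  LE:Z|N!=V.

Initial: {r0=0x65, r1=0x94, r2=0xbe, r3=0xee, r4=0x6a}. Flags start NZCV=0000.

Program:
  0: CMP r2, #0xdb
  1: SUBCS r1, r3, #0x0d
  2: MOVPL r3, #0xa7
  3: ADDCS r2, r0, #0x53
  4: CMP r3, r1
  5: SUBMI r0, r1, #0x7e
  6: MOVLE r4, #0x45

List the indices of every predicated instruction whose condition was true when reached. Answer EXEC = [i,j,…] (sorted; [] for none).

EXEC = []

0: ✓ CMP  NZCV=1000
1: · SUBCS
2: · MOVPL
3: · ADDCS
4: ✓ CMP  NZCV=0010
5: · SUBMI
6: · MOVLE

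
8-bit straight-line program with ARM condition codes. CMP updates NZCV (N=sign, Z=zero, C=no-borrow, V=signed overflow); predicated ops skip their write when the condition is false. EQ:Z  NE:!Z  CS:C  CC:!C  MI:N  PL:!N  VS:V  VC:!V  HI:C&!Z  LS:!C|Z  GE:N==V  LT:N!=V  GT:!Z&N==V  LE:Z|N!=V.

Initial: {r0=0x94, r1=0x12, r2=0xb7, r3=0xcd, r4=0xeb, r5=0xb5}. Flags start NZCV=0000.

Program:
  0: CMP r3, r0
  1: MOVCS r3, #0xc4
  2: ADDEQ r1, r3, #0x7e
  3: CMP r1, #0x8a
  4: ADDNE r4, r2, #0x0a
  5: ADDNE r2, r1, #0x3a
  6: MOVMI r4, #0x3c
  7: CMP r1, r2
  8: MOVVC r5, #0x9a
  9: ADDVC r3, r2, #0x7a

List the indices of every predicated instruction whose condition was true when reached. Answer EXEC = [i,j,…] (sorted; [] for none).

EXEC = [1,4,5,6,8,9]

0: ✓ CMP  NZCV=0010
1: ✓ MOVCS  r3←0xc4
2: · ADDEQ
3: ✓ CMP  NZCV=1001
4: ✓ ADDNE  r4←0xc1
5: ✓ ADDNE  r2←0x4c
6: ✓ MOVMI  r4←0x3c
7: ✓ CMP  NZCV=1000
8: ✓ MOVVC  r5←0x9a
9: ✓ ADDVC  r3←0xc6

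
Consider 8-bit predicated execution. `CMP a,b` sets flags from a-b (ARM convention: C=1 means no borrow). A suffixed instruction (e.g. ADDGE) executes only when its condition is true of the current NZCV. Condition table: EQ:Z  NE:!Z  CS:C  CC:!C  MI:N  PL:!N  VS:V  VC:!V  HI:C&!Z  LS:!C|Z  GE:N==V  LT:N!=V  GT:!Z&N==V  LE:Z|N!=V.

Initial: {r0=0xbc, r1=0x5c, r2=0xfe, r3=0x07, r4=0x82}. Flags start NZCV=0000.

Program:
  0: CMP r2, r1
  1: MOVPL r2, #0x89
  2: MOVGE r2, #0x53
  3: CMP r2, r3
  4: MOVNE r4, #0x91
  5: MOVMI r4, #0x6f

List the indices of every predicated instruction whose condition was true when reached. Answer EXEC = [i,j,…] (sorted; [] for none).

EXEC = [4,5]

[0] flags=1010 → (cmp)
[1] flags=1010 PL?F → skip
[2] flags=1010 GE?F → skip
[3] flags=1010 → (cmp)
[4] flags=1010 NE?T → r4=0x91
[5] flags=1010 MI?T → r4=0x6f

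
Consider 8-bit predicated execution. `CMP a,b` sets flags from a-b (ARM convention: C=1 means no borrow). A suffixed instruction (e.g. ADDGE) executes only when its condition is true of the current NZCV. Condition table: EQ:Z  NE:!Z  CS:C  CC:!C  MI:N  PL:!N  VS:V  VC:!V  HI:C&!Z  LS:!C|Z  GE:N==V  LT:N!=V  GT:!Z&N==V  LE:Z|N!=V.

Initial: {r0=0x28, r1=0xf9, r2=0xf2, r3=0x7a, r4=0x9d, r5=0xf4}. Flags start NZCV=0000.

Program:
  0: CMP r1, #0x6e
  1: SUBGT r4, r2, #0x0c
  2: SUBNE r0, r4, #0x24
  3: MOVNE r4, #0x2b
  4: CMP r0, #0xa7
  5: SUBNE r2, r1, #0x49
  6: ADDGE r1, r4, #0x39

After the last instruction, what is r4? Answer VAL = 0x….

0: ✓ CMP  NZCV=1010
1: · SUBGT
2: ✓ SUBNE  r0←0x79
3: ✓ MOVNE  r4←0x2b
4: ✓ CMP  NZCV=1001
5: ✓ SUBNE  r2←0xb0
6: ✓ ADDGE  r1←0x64

VAL = 0x2b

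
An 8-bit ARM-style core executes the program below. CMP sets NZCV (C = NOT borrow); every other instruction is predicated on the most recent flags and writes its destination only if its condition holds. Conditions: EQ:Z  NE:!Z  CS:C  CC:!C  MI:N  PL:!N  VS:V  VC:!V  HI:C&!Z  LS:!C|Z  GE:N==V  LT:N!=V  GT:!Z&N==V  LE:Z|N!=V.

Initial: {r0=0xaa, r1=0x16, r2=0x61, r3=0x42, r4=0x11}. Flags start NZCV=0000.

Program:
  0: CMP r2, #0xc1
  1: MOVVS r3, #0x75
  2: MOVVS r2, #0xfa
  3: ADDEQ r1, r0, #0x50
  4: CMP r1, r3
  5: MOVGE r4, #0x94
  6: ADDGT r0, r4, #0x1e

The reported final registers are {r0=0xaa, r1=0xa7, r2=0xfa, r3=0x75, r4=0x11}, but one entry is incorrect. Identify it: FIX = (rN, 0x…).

0: ✓ CMP  NZCV=1001
1: ✓ MOVVS  r3←0x75
2: ✓ MOVVS  r2←0xfa
3: · ADDEQ
4: ✓ CMP  NZCV=1000
5: · MOVGE
6: · ADDGT

FIX = (r1, 0x16)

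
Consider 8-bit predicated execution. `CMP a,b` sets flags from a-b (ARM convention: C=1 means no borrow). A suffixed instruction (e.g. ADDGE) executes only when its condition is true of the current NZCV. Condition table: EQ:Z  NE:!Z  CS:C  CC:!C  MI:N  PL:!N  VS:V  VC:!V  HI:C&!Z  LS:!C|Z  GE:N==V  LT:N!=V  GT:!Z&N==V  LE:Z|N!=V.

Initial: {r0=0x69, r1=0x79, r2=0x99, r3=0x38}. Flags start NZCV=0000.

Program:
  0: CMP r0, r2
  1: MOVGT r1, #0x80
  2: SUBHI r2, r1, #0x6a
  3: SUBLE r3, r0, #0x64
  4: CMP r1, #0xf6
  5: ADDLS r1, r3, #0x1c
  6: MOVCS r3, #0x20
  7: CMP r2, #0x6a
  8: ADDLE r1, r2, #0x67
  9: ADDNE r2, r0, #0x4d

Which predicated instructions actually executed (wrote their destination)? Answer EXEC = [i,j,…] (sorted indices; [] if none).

0: ✓ CMP  NZCV=1001
1: ✓ MOVGT  r1←0x80
2: · SUBHI
3: · SUBLE
4: ✓ CMP  NZCV=1000
5: ✓ ADDLS  r1←0x54
6: · MOVCS
7: ✓ CMP  NZCV=0011
8: ✓ ADDLE  r1←0x00
9: ✓ ADDNE  r2←0xb6

EXEC = [1,5,8,9]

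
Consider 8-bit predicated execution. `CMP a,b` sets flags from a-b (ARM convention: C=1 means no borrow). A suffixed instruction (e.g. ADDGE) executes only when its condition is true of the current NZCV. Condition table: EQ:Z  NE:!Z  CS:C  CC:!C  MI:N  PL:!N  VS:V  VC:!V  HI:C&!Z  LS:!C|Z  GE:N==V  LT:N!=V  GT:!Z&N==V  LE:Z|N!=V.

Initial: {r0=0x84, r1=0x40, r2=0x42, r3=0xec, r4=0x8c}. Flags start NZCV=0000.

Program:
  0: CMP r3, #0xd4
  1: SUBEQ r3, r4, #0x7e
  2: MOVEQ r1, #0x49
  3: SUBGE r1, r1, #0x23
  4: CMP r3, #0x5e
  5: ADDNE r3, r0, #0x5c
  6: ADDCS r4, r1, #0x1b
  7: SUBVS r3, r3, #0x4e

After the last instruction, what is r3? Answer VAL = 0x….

VAL = 0xe0

0: ✓ CMP  NZCV=0010
1: · SUBEQ
2: · MOVEQ
3: ✓ SUBGE  r1←0x1d
4: ✓ CMP  NZCV=1010
5: ✓ ADDNE  r3←0xe0
6: ✓ ADDCS  r4←0x38
7: · SUBVS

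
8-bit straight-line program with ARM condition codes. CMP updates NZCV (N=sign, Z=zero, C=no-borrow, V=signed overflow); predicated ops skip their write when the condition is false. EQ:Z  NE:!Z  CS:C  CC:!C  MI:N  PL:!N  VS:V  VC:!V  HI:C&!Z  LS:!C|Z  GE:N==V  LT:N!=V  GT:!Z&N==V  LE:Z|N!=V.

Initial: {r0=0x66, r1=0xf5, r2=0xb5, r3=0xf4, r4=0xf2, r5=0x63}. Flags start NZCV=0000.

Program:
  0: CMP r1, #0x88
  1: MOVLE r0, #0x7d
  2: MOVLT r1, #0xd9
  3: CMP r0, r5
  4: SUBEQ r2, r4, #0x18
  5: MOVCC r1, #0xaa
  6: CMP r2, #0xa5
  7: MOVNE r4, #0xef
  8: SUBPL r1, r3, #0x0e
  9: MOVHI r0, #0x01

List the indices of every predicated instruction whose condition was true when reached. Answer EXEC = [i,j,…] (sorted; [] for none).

[0] flags=0010 → (cmp)
[1] flags=0010 LE?F → skip
[2] flags=0010 LT?F → skip
[3] flags=0010 → (cmp)
[4] flags=0010 EQ?F → skip
[5] flags=0010 CC?F → skip
[6] flags=0010 → (cmp)
[7] flags=0010 NE?T → r4=0xef
[8] flags=0010 PL?T → r1=0xe6
[9] flags=0010 HI?T → r0=0x01

EXEC = [7,8,9]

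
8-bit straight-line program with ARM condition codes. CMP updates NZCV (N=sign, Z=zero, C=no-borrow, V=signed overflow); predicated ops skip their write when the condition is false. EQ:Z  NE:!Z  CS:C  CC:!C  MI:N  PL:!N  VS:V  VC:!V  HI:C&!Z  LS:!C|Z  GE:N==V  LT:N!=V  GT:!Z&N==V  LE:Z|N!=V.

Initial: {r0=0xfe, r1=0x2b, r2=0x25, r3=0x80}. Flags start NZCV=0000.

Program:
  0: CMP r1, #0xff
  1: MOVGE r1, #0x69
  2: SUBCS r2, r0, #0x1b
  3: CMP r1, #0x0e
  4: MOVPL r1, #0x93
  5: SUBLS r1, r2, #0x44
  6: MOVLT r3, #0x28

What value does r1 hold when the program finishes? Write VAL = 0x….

[0] flags=0000 → (cmp)
[1] flags=0000 GE?T → r1=0x69
[2] flags=0000 CS?F → skip
[3] flags=0010 → (cmp)
[4] flags=0010 PL?T → r1=0x93
[5] flags=0010 LS?F → skip
[6] flags=0010 LT?F → skip

VAL = 0x93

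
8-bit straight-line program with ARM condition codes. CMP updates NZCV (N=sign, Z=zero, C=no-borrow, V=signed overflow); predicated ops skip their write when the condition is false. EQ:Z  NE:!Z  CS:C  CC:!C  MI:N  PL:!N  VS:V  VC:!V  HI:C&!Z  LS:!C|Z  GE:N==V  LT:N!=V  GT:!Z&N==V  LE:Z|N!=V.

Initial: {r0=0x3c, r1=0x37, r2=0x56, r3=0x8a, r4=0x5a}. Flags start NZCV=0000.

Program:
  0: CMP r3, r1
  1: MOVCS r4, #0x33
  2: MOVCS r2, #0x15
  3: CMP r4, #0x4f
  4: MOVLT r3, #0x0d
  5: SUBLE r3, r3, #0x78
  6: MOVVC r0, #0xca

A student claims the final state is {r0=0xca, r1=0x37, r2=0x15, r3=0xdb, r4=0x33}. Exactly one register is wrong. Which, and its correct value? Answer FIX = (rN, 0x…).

FIX = (r3, 0x95)

0: ✓ CMP  NZCV=0011
1: ✓ MOVCS  r4←0x33
2: ✓ MOVCS  r2←0x15
3: ✓ CMP  NZCV=1000
4: ✓ MOVLT  r3←0x0d
5: ✓ SUBLE  r3←0x95
6: ✓ MOVVC  r0←0xca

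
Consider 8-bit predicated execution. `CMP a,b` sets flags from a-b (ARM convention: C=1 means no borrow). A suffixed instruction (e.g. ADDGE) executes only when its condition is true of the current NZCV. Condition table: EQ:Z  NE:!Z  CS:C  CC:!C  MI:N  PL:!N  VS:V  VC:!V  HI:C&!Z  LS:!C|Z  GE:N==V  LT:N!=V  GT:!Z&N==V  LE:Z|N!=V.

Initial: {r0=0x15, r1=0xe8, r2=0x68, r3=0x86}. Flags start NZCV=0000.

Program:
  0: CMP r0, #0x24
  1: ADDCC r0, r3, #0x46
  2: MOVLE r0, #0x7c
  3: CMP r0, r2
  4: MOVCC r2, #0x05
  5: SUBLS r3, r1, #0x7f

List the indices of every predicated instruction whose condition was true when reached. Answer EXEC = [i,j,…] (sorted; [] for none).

EXEC = [1,2]

[0] flags=1000 → (cmp)
[1] flags=1000 CC?T → r0=0xcc
[2] flags=1000 LE?T → r0=0x7c
[3] flags=0010 → (cmp)
[4] flags=0010 CC?F → skip
[5] flags=0010 LS?F → skip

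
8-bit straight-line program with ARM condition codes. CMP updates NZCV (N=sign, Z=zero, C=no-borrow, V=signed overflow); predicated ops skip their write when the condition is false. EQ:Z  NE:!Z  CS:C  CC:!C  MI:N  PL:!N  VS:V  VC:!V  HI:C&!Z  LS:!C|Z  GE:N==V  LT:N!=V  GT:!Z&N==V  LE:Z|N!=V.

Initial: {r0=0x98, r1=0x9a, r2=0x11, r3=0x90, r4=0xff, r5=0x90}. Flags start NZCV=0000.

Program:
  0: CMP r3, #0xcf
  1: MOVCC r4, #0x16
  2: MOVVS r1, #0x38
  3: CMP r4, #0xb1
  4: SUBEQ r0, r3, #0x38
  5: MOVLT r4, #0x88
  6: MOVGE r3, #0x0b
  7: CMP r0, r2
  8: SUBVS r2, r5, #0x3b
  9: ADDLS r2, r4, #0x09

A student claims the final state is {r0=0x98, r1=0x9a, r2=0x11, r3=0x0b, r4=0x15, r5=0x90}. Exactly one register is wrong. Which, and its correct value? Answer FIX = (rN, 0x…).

FIX = (r4, 0x16)

0: ✓ CMP  NZCV=1000
1: ✓ MOVCC  r4←0x16
2: · MOVVS
3: ✓ CMP  NZCV=0000
4: · SUBEQ
5: · MOVLT
6: ✓ MOVGE  r3←0x0b
7: ✓ CMP  NZCV=1010
8: · SUBVS
9: · ADDLS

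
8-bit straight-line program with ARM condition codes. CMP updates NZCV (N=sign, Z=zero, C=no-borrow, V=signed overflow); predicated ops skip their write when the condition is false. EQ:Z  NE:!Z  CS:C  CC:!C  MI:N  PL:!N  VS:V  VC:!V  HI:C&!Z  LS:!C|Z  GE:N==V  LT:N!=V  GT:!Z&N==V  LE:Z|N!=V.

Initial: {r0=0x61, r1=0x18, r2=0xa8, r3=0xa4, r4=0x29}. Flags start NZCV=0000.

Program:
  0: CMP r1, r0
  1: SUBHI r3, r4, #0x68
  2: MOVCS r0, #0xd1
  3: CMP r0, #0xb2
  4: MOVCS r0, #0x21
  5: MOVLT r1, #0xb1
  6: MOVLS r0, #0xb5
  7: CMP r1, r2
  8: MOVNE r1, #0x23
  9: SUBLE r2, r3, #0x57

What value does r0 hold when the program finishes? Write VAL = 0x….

VAL = 0xb5

[0] flags=1000 → (cmp)
[1] flags=1000 HI?F → skip
[2] flags=1000 CS?F → skip
[3] flags=1001 → (cmp)
[4] flags=1001 CS?F → skip
[5] flags=1001 LT?F → skip
[6] flags=1001 LS?T → r0=0xb5
[7] flags=0000 → (cmp)
[8] flags=0000 NE?T → r1=0x23
[9] flags=0000 LE?F → skip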